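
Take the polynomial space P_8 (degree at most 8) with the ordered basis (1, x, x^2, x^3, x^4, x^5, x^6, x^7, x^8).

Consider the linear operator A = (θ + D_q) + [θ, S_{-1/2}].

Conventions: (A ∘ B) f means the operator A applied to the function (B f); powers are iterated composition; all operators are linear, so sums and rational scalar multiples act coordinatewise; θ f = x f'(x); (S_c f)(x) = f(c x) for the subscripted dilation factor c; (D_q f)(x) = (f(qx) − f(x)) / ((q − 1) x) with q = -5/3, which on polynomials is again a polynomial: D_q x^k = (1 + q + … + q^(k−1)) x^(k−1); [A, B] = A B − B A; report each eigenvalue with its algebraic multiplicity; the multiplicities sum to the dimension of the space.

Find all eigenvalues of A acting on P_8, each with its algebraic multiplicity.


image of 1: 0
image of x: x + 1
image of x^2: 2x^2 - (2/3)x
image of x^3: 3x^3 + (19/9)x^2
image of x^4: 4x^4 - (68/27)x^3
image of x^5: 5x^5 + (421/81)x^4
image of x^6: 6x^6 - (1862/243)x^5
image of x^7: 7x^7 + (10039/729)x^6
image of x^8: 8x^8 - (48008/2187)x^7
the matrix is upper triangular; its diagonal is (0, 1, 2, 3, 4, 5, 6, 7, 8)
for a triangular matrix the eigenvalues are the diagonal entries, with algebraic multiplicity their repetition count

λ = 0 (multiplicity 1), λ = 1 (multiplicity 1), λ = 2 (multiplicity 1), λ = 3 (multiplicity 1), λ = 4 (multiplicity 1), λ = 5 (multiplicity 1), λ = 6 (multiplicity 1), λ = 7 (multiplicity 1), λ = 8 (multiplicity 1)


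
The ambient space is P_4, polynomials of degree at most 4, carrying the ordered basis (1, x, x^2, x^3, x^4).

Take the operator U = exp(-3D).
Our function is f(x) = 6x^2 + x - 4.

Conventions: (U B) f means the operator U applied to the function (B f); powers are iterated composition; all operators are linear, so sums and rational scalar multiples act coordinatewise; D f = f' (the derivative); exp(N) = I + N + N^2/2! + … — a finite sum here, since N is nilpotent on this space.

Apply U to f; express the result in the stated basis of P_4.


g(x) = 6x^2 - 35x + 47

order-1 term: -36x - 3
order-2 term: 54
the series for exp(-3D) f terminates at order 2
exp(-3D) f = 6x^2 - 35x + 47


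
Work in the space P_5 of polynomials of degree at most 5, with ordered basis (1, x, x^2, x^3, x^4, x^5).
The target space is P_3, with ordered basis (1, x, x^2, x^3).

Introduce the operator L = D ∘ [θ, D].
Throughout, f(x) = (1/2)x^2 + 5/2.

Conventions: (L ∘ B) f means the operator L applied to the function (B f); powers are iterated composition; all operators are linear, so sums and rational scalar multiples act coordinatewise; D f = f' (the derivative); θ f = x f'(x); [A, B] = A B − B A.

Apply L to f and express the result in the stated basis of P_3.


the image equals g(x) = -1

D f = x
θ D f = x
θ f = x^2
D θ f = 2x
[θ, D] f = -x
D [θ, D] f = -1


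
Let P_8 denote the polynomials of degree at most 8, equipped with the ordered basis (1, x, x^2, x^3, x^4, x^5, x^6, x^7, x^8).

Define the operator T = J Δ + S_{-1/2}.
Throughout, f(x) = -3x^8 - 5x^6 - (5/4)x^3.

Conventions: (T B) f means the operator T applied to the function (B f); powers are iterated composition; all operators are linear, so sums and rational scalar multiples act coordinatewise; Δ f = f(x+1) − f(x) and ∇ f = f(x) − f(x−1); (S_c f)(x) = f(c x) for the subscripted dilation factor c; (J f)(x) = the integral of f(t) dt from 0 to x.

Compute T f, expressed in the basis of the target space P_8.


the result is g(x) = -(771/256)x^8 - 12x^7 - (2117/64)x^6 - 57x^5 - 67x^4 - (1731/32)x^3 - (231/8)x^2 - (37/4)x

Δ f = -24x^7 - 84x^6 - 198x^5 - 285x^4 - 268x^3 - (651/4)x^2 - (231/4)x - 37/4
J Δ f = -3x^8 - 12x^7 - 33x^6 - 57x^5 - 67x^4 - (217/4)x^3 - (231/8)x^2 - (37/4)x
S_{-1/2} f = -(3/256)x^8 - (5/64)x^6 + (5/32)x^3
(J Δ + S_{-1/2}) f = -(771/256)x^8 - 12x^7 - (2117/64)x^6 - 57x^5 - 67x^4 - (1731/32)x^3 - (231/8)x^2 - (37/4)x


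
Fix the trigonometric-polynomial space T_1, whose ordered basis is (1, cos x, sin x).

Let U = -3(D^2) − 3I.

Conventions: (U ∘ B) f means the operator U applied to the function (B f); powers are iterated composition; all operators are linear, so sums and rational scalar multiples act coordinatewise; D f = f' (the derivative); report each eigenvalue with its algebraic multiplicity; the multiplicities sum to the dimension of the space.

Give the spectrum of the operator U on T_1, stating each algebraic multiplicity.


image of 1: -3
image of cos x: 0
image of sin x: 0
the matrix is diagonal; its diagonal is (-3, 0, 0)
for a triangular matrix the eigenvalues are the diagonal entries, with algebraic multiplicity their repetition count

λ = -3 (multiplicity 1), λ = 0 (multiplicity 2)


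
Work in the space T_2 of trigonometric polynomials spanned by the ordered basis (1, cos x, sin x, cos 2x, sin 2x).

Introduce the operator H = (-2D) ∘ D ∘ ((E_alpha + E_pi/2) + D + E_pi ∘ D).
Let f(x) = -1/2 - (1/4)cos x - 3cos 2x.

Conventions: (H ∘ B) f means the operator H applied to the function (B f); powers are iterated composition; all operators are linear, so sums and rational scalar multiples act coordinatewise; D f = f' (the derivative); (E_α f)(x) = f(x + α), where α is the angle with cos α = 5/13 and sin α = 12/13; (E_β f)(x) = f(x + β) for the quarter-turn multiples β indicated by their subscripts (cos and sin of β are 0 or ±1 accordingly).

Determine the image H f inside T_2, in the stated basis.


the result is g(x) = -(5/26)cos x + (25/26)sin x + (6912/169)cos 2x + (19104/169)sin 2x

E_alpha f = -1/2 - (5/52)cos x + (3/13)sin x + (357/169)cos 2x + (360/169)sin 2x
E_pi/2 f = -1/2 + (1/4)sin x + 3cos 2x
(E_alpha + E_pi/2) f = -1 - (5/52)cos x + (25/52)sin x + (864/169)cos 2x + (360/169)sin 2x
D f = (1/4)sin x + 6sin 2x
D f = (1/4)sin x + 6sin 2x
E_pi D f = -(1/4)sin x + 6sin 2x
((E_alpha + E_pi/2) + D + E_pi ∘ D) f = -1 - (5/52)cos x + (25/52)sin x + (864/169)cos 2x + (2388/169)sin 2x
D ((E_alpha + E_pi/2) + D + E_pi ∘ D) f = (25/52)cos x + (5/52)sin x + (4776/169)cos 2x - (1728/169)sin 2x
D D ((E_alpha + E_pi/2) + D + E_pi ∘ D) f = (5/52)cos x - (25/52)sin x - (3456/169)cos 2x - (9552/169)sin 2x
(-2D) D ((E_alpha + E_pi/2) + D + E_pi ∘ D) f = -(5/26)cos x + (25/26)sin x + (6912/169)cos 2x + (19104/169)sin 2x


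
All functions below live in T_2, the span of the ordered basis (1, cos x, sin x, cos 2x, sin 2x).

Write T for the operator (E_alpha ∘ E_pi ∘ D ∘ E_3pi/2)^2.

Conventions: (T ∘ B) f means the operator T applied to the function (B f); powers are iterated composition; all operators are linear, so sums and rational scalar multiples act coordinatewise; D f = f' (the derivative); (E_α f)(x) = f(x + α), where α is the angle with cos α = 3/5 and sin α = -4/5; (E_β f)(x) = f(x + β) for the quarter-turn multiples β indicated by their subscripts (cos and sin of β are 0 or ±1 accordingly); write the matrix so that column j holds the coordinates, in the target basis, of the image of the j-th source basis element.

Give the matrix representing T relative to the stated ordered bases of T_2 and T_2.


the matrix is [[0, 0, 0, 0, 0]; [0, -7/25, -24/25, 0, 0]; [0, 24/25, -7/25, 0, 0]; [0, 0, 0, 2108/625, -1344/625]; [0, 0, 0, 1344/625, 2108/625]] (rows listed top to bottom)

image of 1: 0
image of cos x: -(7/25)cos x + (24/25)sin x
image of sin x: -(24/25)cos x - (7/25)sin x
image of cos 2x: (2108/625)cos 2x + (1344/625)sin 2x
image of sin 2x: -(1344/625)cos 2x + (2108/625)sin 2x
each image's coordinates form column j of the matrix


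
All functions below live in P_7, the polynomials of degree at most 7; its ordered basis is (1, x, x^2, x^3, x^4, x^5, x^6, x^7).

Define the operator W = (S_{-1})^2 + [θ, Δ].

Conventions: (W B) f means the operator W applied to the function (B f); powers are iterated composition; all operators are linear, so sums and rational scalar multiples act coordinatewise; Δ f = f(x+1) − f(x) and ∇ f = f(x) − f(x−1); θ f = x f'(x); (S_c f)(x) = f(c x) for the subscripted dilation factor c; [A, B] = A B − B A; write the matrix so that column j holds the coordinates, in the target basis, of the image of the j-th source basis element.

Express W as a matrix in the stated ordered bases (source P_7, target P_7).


image of 1: 1
image of x: x - 1
image of x^2: x^2 - 2x - 2
image of x^3: x^3 - 3x^2 - 6x - 3
image of x^4: x^4 - 4x^3 - 12x^2 - 12x - 4
image of x^5: x^5 - 5x^4 - 20x^3 - 30x^2 - 20x - 5
image of x^6: x^6 - 6x^5 - 30x^4 - 60x^3 - 60x^2 - 30x - 6
image of x^7: x^7 - 7x^6 - 42x^5 - 105x^4 - 140x^3 - 105x^2 - 42x - 7
each image's coordinates form column j of the matrix

the matrix is [[1, -1, -2, -3, -4, -5, -6, -7]; [0, 1, -2, -6, -12, -20, -30, -42]; [0, 0, 1, -3, -12, -30, -60, -105]; [0, 0, 0, 1, -4, -20, -60, -140]; [0, 0, 0, 0, 1, -5, -30, -105]; [0, 0, 0, 0, 0, 1, -6, -42]; [0, 0, 0, 0, 0, 0, 1, -7]; [0, 0, 0, 0, 0, 0, 0, 1]] (rows listed top to bottom)


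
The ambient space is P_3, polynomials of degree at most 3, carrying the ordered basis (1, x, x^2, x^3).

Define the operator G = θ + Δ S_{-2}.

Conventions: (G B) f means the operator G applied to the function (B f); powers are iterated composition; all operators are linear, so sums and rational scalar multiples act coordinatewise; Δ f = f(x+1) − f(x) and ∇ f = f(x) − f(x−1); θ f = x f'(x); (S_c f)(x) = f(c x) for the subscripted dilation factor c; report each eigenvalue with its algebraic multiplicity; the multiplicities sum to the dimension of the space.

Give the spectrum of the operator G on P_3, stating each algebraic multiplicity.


λ = 0 (multiplicity 1), λ = 1 (multiplicity 1), λ = 2 (multiplicity 1), λ = 3 (multiplicity 1)

image of 1: 0
image of x: x - 2
image of x^2: 2x^2 + 8x + 4
image of x^3: 3x^3 - 24x^2 - 24x - 8
the matrix is upper triangular; its diagonal is (0, 1, 2, 3)
for a triangular matrix the eigenvalues are the diagonal entries, with algebraic multiplicity their repetition count


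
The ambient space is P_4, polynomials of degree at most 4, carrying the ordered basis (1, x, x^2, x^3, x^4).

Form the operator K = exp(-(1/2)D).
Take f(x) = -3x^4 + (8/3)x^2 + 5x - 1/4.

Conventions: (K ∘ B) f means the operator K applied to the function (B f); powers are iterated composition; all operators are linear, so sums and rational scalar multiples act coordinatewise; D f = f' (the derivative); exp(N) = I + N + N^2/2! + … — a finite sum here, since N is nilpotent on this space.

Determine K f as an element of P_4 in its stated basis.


the result is g(x) = -3x^4 + 6x^3 - (11/6)x^2 + (23/6)x - 109/48

order-1 term: 6x^3 - (8/3)x - 5/2
order-2 term: -(9/2)x^2 + 2/3
order-3 term: (3/2)x
order-4 term: -3/16
the series for exp(-(1/2)D) f terminates at order 4
exp(-(1/2)D) f = -3x^4 + 6x^3 - (11/6)x^2 + (23/6)x - 109/48


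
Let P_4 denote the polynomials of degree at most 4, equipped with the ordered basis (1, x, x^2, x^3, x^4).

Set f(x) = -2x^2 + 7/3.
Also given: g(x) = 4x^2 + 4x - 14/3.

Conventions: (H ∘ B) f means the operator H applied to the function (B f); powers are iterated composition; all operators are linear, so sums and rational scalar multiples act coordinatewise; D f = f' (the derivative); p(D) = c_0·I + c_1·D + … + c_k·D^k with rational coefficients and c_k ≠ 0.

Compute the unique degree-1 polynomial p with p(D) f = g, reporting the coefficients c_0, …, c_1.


D^0 f = -2x^2 + 7/3
D^1 f = -4x
matching coefficients of g against c_0 f + c_1 Df + … from the top degree down determines the c_i
solution: c_0 = -2, c_1 = -1

c_0 = -2, c_1 = -1


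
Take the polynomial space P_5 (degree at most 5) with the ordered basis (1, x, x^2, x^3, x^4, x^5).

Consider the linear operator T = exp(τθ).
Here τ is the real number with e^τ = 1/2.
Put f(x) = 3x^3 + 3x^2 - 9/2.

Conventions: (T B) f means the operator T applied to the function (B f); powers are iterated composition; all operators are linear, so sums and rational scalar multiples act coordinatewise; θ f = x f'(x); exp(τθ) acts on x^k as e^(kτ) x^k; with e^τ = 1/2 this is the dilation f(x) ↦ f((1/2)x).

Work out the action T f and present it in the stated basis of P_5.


exp(τθ) x^k = e^(kτ) x^k; with e^τ = 1/2 this sends x^k to (1/2)^k x^k
x^2 ↦ 1/4 x^2
x^3 ↦ 1/8 x^3
applying this coordinatewise to f: exp(τθ) f = (3/8)x^3 + (3/4)x^2 - 9/2

g(x) = (3/8)x^3 + (3/4)x^2 - 9/2


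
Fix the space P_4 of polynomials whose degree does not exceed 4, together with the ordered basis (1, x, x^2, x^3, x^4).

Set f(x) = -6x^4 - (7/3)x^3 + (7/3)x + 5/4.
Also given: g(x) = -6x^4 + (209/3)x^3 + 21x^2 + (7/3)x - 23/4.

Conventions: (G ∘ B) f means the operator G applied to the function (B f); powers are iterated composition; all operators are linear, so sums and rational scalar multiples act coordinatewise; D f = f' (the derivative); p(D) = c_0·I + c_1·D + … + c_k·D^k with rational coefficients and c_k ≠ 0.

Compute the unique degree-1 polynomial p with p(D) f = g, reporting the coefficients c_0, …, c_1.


D^0 f = -6x^4 - (7/3)x^3 + (7/3)x + 5/4
D^1 f = -24x^3 - 7x^2 + 7/3
matching coefficients of g against c_0 f + c_1 Df + … from the top degree down determines the c_i
solution: c_0 = 1, c_1 = -3

p(D) = I − 3·D, i.e. c_0 = 1, c_1 = -3


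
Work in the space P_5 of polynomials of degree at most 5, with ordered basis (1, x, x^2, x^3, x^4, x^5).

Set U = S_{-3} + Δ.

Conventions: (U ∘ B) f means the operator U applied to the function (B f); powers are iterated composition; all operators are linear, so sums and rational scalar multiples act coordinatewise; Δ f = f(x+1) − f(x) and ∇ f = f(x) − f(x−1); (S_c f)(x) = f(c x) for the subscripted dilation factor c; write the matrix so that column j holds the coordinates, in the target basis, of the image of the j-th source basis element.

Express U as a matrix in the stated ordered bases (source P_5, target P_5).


image of 1: 1
image of x: -3x + 1
image of x^2: 9x^2 + 2x + 1
image of x^3: -27x^3 + 3x^2 + 3x + 1
image of x^4: 81x^4 + 4x^3 + 6x^2 + 4x + 1
image of x^5: -243x^5 + 5x^4 + 10x^3 + 10x^2 + 5x + 1
each image's coordinates form column j of the matrix

the matrix is [[1, 1, 1, 1, 1, 1]; [0, -3, 2, 3, 4, 5]; [0, 0, 9, 3, 6, 10]; [0, 0, 0, -27, 4, 10]; [0, 0, 0, 0, 81, 5]; [0, 0, 0, 0, 0, -243]] (rows listed top to bottom)


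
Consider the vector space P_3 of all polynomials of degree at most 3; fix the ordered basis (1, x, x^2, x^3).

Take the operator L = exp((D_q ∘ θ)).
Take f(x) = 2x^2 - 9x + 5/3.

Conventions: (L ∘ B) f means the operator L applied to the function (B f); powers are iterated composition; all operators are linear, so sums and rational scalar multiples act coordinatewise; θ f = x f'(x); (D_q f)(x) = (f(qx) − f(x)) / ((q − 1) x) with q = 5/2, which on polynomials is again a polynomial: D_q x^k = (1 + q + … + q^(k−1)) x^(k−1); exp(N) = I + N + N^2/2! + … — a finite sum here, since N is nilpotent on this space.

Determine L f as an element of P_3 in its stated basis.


order-1 term: 14x - 9
order-2 term: 7
the series for exp((D_q ∘ θ)) f terminates at order 2
exp((D_q ∘ θ)) f = 2x^2 + 5x - 1/3

the result is g(x) = 2x^2 + 5x - 1/3


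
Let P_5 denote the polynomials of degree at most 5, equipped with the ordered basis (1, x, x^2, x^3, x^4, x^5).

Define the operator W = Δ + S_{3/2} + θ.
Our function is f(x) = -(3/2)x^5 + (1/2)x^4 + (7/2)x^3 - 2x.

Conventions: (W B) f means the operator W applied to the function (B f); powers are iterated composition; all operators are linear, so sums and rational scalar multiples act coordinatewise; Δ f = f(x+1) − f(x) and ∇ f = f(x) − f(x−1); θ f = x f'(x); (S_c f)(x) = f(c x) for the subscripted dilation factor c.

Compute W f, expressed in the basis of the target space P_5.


Δ f = -(15/2)x^4 - 13x^3 - (3/2)x^2 + 5x + 1/2
S_{3/2} f = -(729/64)x^5 + (81/32)x^4 + (189/16)x^3 - 3x
θ f = -(15/2)x^5 + 2x^4 + (21/2)x^3 - 2x
(Δ + S_{3/2} + θ) f = -(1209/64)x^5 - (95/32)x^4 + (149/16)x^3 - (3/2)x^2 + 1/2

g(x) = -(1209/64)x^5 - (95/32)x^4 + (149/16)x^3 - (3/2)x^2 + 1/2


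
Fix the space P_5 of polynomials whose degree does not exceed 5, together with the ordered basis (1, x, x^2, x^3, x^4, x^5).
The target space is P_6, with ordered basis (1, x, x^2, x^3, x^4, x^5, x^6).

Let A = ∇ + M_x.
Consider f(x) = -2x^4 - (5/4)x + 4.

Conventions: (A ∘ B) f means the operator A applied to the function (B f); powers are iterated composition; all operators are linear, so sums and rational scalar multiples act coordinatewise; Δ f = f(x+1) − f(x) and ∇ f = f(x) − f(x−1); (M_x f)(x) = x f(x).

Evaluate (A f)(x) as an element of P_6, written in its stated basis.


the image equals g(x) = -2x^5 - 8x^3 + (43/4)x^2 - 4x + 3/4

∇ f = -8x^3 + 12x^2 - 8x + 3/4
M_x f = -2x^5 - (5/4)x^2 + 4x
(∇ + M_x) f = -2x^5 - 8x^3 + (43/4)x^2 - 4x + 3/4


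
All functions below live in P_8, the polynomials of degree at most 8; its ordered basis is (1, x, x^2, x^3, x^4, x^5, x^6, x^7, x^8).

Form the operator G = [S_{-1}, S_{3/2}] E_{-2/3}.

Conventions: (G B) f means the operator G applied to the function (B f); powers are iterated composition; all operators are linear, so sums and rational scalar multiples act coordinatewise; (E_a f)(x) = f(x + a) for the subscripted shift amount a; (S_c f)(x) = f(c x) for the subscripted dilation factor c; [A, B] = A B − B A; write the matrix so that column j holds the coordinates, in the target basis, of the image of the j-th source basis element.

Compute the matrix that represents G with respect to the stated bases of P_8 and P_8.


the matrix is [[0, 0, 0, 0, 0, 0, 0, 0, 0]; [0, 0, 0, 0, 0, 0, 0, 0, 0]; [0, 0, 0, 0, 0, 0, 0, 0, 0]; [0, 0, 0, 0, 0, 0, 0, 0, 0]; [0, 0, 0, 0, 0, 0, 0, 0, 0]; [0, 0, 0, 0, 0, 0, 0, 0, 0]; [0, 0, 0, 0, 0, 0, 0, 0, 0]; [0, 0, 0, 0, 0, 0, 0, 0, 0]; [0, 0, 0, 0, 0, 0, 0, 0, 0]] (rows listed top to bottom)

image of 1: 0
image of x: 0
image of x^2: 0
image of x^3: 0
image of x^4: 0
image of x^5: 0
image of x^6: 0
image of x^7: 0
image of x^8: 0
each image's coordinates form column j of the matrix


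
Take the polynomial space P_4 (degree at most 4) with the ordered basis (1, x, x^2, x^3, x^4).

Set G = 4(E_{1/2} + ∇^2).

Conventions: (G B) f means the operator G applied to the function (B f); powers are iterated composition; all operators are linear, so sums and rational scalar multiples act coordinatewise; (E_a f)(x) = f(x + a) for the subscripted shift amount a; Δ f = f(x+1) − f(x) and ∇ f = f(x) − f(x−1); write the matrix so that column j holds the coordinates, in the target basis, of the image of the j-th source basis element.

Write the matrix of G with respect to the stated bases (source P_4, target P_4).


image of 1: 4
image of x: 4x + 2
image of x^2: 4x^2 + 4x + 9
image of x^3: 4x^3 + 6x^2 + 27x - 47/2
image of x^4: 4x^4 + 8x^3 + 54x^2 - 94x + 225/4
each image's coordinates form column j of the matrix

the matrix is [[4, 2, 9, -47/2, 225/4]; [0, 4, 4, 27, -94]; [0, 0, 4, 6, 54]; [0, 0, 0, 4, 8]; [0, 0, 0, 0, 4]] (rows listed top to bottom)


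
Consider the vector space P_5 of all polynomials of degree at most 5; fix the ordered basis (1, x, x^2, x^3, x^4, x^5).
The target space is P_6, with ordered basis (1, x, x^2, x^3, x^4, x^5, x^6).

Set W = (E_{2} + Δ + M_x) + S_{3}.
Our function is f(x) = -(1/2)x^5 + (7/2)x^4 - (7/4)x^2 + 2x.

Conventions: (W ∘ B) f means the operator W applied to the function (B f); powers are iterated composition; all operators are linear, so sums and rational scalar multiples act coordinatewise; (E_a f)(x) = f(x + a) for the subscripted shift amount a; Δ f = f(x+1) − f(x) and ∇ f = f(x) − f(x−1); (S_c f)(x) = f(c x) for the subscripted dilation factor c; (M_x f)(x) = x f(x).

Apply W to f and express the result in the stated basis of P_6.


g(x) = -(1/2)x^6 - (237/2)x^5 + (559/2)x^4 + (61/4)x^3 + (89/2)x^2 + 81x + 161/4

E_{2} f = -(1/2)x^5 - (3/2)x^4 + 8x^3 + (169/4)x^2 + 67x + 37
Δ f = -(5/2)x^4 + 9x^3 + 16x^2 + 8x + 13/4
M_x f = -(1/2)x^6 + (7/2)x^5 - (7/4)x^3 + 2x^2
(E_{2} + Δ + M_x) f = -(1/2)x^6 + 3x^5 - 4x^4 + (61/4)x^3 + (241/4)x^2 + 75x + 161/4
S_{3} f = -(243/2)x^5 + (567/2)x^4 - (63/4)x^2 + 6x
((E_{2} + Δ + M_x) + S_{3}) f = -(1/2)x^6 - (237/2)x^5 + (559/2)x^4 + (61/4)x^3 + (89/2)x^2 + 81x + 161/4


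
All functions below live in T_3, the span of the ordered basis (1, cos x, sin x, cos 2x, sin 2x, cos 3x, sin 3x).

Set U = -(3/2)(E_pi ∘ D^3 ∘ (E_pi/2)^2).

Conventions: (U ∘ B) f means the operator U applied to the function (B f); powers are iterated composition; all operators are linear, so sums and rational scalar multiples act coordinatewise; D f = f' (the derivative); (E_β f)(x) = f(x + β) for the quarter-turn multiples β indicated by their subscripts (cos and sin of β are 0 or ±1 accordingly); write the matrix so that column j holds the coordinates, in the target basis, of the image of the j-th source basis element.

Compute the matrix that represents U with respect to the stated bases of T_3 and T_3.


the matrix is [[0, 0, 0, 0, 0, 0, 0]; [0, 0, 3/2, 0, 0, 0, 0]; [0, -3/2, 0, 0, 0, 0, 0]; [0, 0, 0, 0, 12, 0, 0]; [0, 0, 0, -12, 0, 0, 0]; [0, 0, 0, 0, 0, 0, 81/2]; [0, 0, 0, 0, 0, -81/2, 0]] (rows listed top to bottom)

image of 1: 0
image of cos x: -(3/2)sin x
image of sin x: (3/2)cos x
image of cos 2x: -12sin 2x
image of sin 2x: 12cos 2x
image of cos 3x: -(81/2)sin 3x
image of sin 3x: (81/2)cos 3x
each image's coordinates form column j of the matrix


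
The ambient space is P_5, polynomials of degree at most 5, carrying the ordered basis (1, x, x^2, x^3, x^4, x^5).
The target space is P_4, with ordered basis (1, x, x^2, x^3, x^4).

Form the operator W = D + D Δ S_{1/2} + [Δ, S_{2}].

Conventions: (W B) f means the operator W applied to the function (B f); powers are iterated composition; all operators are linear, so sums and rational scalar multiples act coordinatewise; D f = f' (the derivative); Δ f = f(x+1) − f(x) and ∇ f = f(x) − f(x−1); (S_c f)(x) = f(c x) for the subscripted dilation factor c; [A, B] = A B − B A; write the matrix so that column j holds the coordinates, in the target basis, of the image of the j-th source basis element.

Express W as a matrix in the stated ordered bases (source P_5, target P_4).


image of 1: 0
image of x: 2
image of x^2: 6x + 7/2
image of x^3: 15x^2 + (75/4)x + 59/8
image of x^4: 36x^3 + (291/4)x^2 + (227/4)x + 61/4
image of x^5: 85x^4 + (1925/8)x^3 + (4495/16)x^2 + (1205/8)x + 997/32
each image's coordinates form column j of the matrix

the matrix is [[0, 2, 7/2, 59/8, 61/4, 997/32]; [0, 0, 6, 75/4, 227/4, 1205/8]; [0, 0, 0, 15, 291/4, 4495/16]; [0, 0, 0, 0, 36, 1925/8]; [0, 0, 0, 0, 0, 85]] (rows listed top to bottom)


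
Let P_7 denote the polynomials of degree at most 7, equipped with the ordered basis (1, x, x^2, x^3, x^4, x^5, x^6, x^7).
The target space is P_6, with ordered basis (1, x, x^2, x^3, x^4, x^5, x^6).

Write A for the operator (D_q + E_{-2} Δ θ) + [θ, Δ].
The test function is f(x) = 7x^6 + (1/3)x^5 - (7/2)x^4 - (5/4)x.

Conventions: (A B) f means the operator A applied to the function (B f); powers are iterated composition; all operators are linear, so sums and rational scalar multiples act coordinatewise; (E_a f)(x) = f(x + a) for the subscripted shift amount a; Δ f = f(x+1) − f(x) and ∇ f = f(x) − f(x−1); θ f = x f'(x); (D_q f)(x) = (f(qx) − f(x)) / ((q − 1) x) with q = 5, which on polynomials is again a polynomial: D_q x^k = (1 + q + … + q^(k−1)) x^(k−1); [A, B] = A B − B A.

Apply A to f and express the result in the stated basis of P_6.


D_q f = 27342x^5 + (781/3)x^4 - 546x^3 - 5/4
θ f = 42x^6 + (5/3)x^5 - 14x^4 - (5/4)x
Δ θ f = 252x^5 + (1915/3)x^4 + (2402/3)x^3 + (1688/3)x^2 + (613/3)x + 341/12
E_{-2} Δ θ f = 252x^5 - (5645/3)x^4 + 5774x^3 - (27244/3)x^2 + 7295x - 28627/12
(D_q + E_{-2} Δ θ) f = 27594x^5 - (4864/3)x^4 + 5228x^3 - (27244/3)x^2 + 7295x - 14321/6
Δ f = 42x^5 + (320/3)x^4 + (388/3)x^3 + (262/3)x^2 + (89/3)x + 31/12
θ Δ f = 210x^5 + (1280/3)x^4 + 388x^3 + (524/3)x^2 + (89/3)x
θ f = 42x^6 + (5/3)x^5 - 14x^4 - (5/4)x
Δ θ f = 252x^5 + (1915/3)x^4 + (2402/3)x^3 + (1688/3)x^2 + (613/3)x + 341/12
[θ, Δ] f = -42x^5 - (635/3)x^4 - (1238/3)x^3 - 388x^2 - (524/3)x - 341/12
((D_q + E_{-2} Δ θ) + [θ, Δ]) f = 27552x^5 - 1833x^4 + (14446/3)x^3 - (28408/3)x^2 + (21361/3)x - 9661/4

the result is g(x) = 27552x^5 - 1833x^4 + (14446/3)x^3 - (28408/3)x^2 + (21361/3)x - 9661/4


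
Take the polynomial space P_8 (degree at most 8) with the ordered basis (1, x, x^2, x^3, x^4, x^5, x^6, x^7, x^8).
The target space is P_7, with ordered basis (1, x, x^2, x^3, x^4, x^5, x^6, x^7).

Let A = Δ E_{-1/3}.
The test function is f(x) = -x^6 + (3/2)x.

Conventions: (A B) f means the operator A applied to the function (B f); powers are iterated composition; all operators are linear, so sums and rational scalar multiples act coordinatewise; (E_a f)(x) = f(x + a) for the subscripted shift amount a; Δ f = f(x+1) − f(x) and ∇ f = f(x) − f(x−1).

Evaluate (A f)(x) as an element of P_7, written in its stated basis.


E_{-1/3} f = -x^6 + 2x^5 - (5/3)x^4 + (20/27)x^3 - (5/27)x^2 + (247/162)x - 731/1458
Δ E_{-1/3} f = -6x^5 - 5x^4 - (20/3)x^3 - (25/9)x^2 - (22/27)x + 229/162

the result is g(x) = -6x^5 - 5x^4 - (20/3)x^3 - (25/9)x^2 - (22/27)x + 229/162


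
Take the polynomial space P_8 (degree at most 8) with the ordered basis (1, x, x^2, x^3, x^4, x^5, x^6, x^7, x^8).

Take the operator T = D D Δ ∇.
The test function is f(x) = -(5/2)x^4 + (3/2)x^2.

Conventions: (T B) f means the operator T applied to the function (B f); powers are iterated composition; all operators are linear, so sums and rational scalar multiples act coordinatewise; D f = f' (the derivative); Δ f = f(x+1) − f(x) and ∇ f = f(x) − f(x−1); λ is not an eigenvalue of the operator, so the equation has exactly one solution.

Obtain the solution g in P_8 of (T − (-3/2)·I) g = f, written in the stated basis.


g(x) = -(5/3)x^4 + x^2 + 80/3

write g with unknown coordinates in the stated basis and equate coefficients in (T − (-3/2)·I) g = f
solving from the highest basis element down gives g = -(5/3)x^4 + x^2 + 80/3
check: T g = -40
so T g − (-3/2)·g = -(5/2)x^4 + (3/2)x^2 = f ✓


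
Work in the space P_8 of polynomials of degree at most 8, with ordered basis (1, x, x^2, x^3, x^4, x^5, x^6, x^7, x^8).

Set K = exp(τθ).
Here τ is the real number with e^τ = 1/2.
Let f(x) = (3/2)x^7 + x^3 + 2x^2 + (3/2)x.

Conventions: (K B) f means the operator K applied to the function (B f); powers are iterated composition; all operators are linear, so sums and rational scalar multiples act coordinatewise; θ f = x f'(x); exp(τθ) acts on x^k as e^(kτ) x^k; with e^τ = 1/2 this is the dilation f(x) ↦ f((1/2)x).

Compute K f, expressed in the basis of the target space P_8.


exp(τθ) x^k = e^(kτ) x^k; with e^τ = 1/2 this sends x^k to (1/2)^k x^k
x ↦ 1/2 x
x^2 ↦ 1/4 x^2
x^3 ↦ 1/8 x^3
x^7 ↦ 1/128 x^7
applying this coordinatewise to f: exp(τθ) f = (3/256)x^7 + (1/8)x^3 + (1/2)x^2 + (3/4)x

g(x) = (3/256)x^7 + (1/8)x^3 + (1/2)x^2 + (3/4)x


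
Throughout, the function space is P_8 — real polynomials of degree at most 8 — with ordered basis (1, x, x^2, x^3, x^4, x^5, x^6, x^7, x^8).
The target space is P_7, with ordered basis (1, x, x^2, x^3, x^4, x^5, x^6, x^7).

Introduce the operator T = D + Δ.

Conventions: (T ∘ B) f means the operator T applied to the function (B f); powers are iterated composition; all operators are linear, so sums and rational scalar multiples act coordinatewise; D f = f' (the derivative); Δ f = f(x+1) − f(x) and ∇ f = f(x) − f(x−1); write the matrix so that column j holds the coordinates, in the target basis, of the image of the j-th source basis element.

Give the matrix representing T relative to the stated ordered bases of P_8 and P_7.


image of 1: 0
image of x: 2
image of x^2: 4x + 1
image of x^3: 6x^2 + 3x + 1
image of x^4: 8x^3 + 6x^2 + 4x + 1
image of x^5: 10x^4 + 10x^3 + 10x^2 + 5x + 1
image of x^6: 12x^5 + 15x^4 + 20x^3 + 15x^2 + 6x + 1
image of x^7: 14x^6 + 21x^5 + 35x^4 + 35x^3 + 21x^2 + 7x + 1
image of x^8: 16x^7 + 28x^6 + 56x^5 + 70x^4 + 56x^3 + 28x^2 + 8x + 1
each image's coordinates form column j of the matrix

the matrix is [[0, 2, 1, 1, 1, 1, 1, 1, 1]; [0, 0, 4, 3, 4, 5, 6, 7, 8]; [0, 0, 0, 6, 6, 10, 15, 21, 28]; [0, 0, 0, 0, 8, 10, 20, 35, 56]; [0, 0, 0, 0, 0, 10, 15, 35, 70]; [0, 0, 0, 0, 0, 0, 12, 21, 56]; [0, 0, 0, 0, 0, 0, 0, 14, 28]; [0, 0, 0, 0, 0, 0, 0, 0, 16]] (rows listed top to bottom)


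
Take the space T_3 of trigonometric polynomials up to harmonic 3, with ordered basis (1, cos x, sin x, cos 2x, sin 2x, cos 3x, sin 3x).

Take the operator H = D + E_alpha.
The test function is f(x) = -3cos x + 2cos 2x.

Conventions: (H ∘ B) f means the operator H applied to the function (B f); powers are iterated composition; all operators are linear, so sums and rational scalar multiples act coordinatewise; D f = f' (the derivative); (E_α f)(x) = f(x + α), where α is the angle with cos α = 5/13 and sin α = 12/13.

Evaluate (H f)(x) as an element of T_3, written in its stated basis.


D f = 3sin x - 4sin 2x
E_alpha f = -(15/13)cos x + (36/13)sin x - (238/169)cos 2x - (240/169)sin 2x
(D + E_alpha) f = -(15/13)cos x + (75/13)sin x - (238/169)cos 2x - (916/169)sin 2x

the image equals g(x) = -(15/13)cos x + (75/13)sin x - (238/169)cos 2x - (916/169)sin 2x


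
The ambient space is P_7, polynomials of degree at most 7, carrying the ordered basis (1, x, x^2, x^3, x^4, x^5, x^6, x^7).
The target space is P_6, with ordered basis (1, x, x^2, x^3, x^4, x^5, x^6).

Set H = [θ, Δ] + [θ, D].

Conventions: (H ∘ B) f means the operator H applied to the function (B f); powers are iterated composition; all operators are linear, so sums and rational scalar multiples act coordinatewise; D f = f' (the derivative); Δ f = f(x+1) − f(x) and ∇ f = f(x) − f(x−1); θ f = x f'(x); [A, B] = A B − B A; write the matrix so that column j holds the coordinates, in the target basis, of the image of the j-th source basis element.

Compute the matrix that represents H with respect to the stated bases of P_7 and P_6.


the matrix is [[0, -2, -2, -3, -4, -5, -6, -7]; [0, 0, -4, -6, -12, -20, -30, -42]; [0, 0, 0, -6, -12, -30, -60, -105]; [0, 0, 0, 0, -8, -20, -60, -140]; [0, 0, 0, 0, 0, -10, -30, -105]; [0, 0, 0, 0, 0, 0, -12, -42]; [0, 0, 0, 0, 0, 0, 0, -14]] (rows listed top to bottom)

image of 1: 0
image of x: -2
image of x^2: -4x - 2
image of x^3: -6x^2 - 6x - 3
image of x^4: -8x^3 - 12x^2 - 12x - 4
image of x^5: -10x^4 - 20x^3 - 30x^2 - 20x - 5
image of x^6: -12x^5 - 30x^4 - 60x^3 - 60x^2 - 30x - 6
image of x^7: -14x^6 - 42x^5 - 105x^4 - 140x^3 - 105x^2 - 42x - 7
each image's coordinates form column j of the matrix


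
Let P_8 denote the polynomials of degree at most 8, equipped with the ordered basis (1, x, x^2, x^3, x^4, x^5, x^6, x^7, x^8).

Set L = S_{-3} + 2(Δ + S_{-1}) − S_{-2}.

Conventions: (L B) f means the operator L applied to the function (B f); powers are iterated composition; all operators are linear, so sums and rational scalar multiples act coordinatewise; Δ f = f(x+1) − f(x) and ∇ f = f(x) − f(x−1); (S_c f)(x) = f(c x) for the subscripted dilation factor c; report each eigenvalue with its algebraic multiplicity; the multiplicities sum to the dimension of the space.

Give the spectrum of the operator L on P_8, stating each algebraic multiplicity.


λ = -2061 (multiplicity 1), λ = -213 (multiplicity 1), λ = -21 (multiplicity 1), λ = -3 (multiplicity 1), λ = 2 (multiplicity 1), λ = 7 (multiplicity 1), λ = 67 (multiplicity 1), λ = 667 (multiplicity 1), λ = 6307 (multiplicity 1)

image of 1: 2
image of x: -3x + 2
image of x^2: 7x^2 + 4x + 2
image of x^3: -21x^3 + 6x^2 + 6x + 2
image of x^4: 67x^4 + 8x^3 + 12x^2 + 8x + 2
image of x^5: -213x^5 + 10x^4 + 20x^3 + 20x^2 + 10x + 2
image of x^6: 667x^6 + 12x^5 + 30x^4 + 40x^3 + 30x^2 + 12x + 2
image of x^7: -2061x^7 + 14x^6 + 42x^5 + 70x^4 + 70x^3 + 42x^2 + 14x + 2
image of x^8: 6307x^8 + 16x^7 + 56x^6 + 112x^5 + 140x^4 + 112x^3 + 56x^2 + 16x + 2
the matrix is upper triangular; its diagonal is (2, -3, 7, -21, 67, -213, 667, -2061, 6307)
for a triangular matrix the eigenvalues are the diagonal entries, with algebraic multiplicity their repetition count


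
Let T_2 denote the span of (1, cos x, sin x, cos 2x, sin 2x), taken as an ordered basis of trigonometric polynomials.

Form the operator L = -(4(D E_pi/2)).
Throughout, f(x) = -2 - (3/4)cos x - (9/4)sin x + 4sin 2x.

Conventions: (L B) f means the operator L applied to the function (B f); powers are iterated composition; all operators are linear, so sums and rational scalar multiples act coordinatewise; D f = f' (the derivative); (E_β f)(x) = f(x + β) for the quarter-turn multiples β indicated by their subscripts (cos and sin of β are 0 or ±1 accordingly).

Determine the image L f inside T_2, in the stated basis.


the result is g(x) = -3cos x - 9sin x + 32cos 2x

E_pi/2 f = -2 - (9/4)cos x + (3/4)sin x - 4sin 2x
D E_pi/2 f = (3/4)cos x + (9/4)sin x - 8cos 2x
(4(D E_pi/2)) f = 3cos x + 9sin x - 32cos 2x
(-(4(D E_pi/2))) f = -3cos x - 9sin x + 32cos 2x


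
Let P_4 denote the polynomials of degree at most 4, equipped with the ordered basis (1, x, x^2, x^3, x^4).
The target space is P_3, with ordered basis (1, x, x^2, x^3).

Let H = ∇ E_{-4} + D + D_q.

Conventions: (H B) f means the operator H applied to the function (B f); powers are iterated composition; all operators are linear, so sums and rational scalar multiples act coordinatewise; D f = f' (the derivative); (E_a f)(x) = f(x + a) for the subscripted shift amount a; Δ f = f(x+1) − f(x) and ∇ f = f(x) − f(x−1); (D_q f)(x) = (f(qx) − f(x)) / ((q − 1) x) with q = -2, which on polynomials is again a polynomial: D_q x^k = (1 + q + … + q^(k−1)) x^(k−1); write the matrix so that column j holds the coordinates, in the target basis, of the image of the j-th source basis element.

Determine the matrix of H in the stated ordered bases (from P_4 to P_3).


image of 1: 0
image of x: 3
image of x^2: 3x - 9
image of x^3: 9x^2 - 27x + 61
image of x^4: 3x^3 - 54x^2 + 244x - 369
each image's coordinates form column j of the matrix

the matrix is [[0, 3, -9, 61, -369]; [0, 0, 3, -27, 244]; [0, 0, 0, 9, -54]; [0, 0, 0, 0, 3]] (rows listed top to bottom)


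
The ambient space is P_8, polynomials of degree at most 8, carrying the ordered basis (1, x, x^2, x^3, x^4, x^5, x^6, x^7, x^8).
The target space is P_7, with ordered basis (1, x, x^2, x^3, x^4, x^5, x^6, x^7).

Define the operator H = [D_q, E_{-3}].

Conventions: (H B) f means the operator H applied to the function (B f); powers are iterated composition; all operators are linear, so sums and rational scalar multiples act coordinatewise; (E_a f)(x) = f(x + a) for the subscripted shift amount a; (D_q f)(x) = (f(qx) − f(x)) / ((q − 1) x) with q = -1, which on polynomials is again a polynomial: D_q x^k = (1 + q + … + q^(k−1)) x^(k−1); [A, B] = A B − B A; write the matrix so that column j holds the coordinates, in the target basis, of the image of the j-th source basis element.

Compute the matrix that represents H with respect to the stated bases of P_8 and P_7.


image of 1: 0
image of x: 0
image of x^2: -6
image of x^3: 6x + 18
image of x^4: -12x^2 - 108
image of x^5: 12x^3 + 36x^2 + 108x + 324
image of x^6: -18x^4 - 540x^2 - 1458
image of x^7: 18x^5 + 54x^4 + 540x^3 + 1620x^2 + 1458x + 4374
image of x^8: -24x^6 - 1512x^4 - 13608x^2 - 17496
each image's coordinates form column j of the matrix

the matrix is [[0, 0, -6, 18, -108, 324, -1458, 4374, -17496]; [0, 0, 0, 6, 0, 108, 0, 1458, 0]; [0, 0, 0, 0, -12, 36, -540, 1620, -13608]; [0, 0, 0, 0, 0, 12, 0, 540, 0]; [0, 0, 0, 0, 0, 0, -18, 54, -1512]; [0, 0, 0, 0, 0, 0, 0, 18, 0]; [0, 0, 0, 0, 0, 0, 0, 0, -24]; [0, 0, 0, 0, 0, 0, 0, 0, 0]] (rows listed top to bottom)


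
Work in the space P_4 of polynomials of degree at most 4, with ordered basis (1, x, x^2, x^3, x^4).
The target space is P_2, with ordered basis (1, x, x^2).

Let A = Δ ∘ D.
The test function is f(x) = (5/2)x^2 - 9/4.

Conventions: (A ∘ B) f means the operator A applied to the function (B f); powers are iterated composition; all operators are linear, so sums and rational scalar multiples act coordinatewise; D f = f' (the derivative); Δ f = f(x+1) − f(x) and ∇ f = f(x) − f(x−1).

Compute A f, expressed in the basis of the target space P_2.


the result is g(x) = 5

D f = 5x
Δ D f = 5


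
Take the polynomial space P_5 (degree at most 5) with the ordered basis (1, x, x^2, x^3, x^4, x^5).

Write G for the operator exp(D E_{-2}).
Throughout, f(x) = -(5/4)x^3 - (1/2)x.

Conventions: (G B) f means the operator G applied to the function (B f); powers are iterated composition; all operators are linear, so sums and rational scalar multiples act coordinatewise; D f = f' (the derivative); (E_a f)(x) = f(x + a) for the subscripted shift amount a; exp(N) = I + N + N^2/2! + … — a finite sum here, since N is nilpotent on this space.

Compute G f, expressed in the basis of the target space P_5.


the image equals g(x) = -(5/4)x^3 - (15/4)x^2 + (43/4)x - 7/4

order-1 term: -(15/4)x^2 + 15x - 31/2
order-2 term: -(15/4)x + 15
order-3 term: -5/4
the series for exp(D E_{-2}) f terminates at order 3
exp(D E_{-2}) f = -(5/4)x^3 - (15/4)x^2 + (43/4)x - 7/4


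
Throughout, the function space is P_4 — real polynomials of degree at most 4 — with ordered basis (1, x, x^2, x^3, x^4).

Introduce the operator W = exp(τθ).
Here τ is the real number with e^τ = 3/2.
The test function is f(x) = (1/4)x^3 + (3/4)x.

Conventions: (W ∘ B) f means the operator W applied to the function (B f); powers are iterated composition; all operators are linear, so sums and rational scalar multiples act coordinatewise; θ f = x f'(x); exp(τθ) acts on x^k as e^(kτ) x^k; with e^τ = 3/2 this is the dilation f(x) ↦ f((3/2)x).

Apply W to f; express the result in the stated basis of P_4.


exp(τθ) x^k = e^(kτ) x^k; with e^τ = 3/2 this sends x^k to (3/2)^k x^k
x ↦ 3/2 x
x^3 ↦ 27/8 x^3
applying this coordinatewise to f: exp(τθ) f = (27/32)x^3 + (9/8)x

g(x) = (27/32)x^3 + (9/8)x


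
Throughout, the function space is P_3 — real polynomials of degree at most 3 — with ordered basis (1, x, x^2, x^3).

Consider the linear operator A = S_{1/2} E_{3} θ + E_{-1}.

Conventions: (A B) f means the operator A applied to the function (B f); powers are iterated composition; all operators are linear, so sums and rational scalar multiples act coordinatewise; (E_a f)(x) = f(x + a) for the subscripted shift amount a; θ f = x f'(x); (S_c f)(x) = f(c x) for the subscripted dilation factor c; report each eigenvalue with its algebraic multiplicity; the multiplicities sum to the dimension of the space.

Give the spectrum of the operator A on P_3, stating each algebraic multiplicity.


image of 1: 1
image of x: (3/2)x + 2
image of x^2: (3/2)x^2 + 4x + 19
image of x^3: (11/8)x^3 + (15/4)x^2 + (87/2)x + 80
the matrix is upper triangular; its diagonal is (1, 3/2, 3/2, 11/8)
for a triangular matrix the eigenvalues are the diagonal entries, with algebraic multiplicity their repetition count

λ = 1 (multiplicity 1), λ = 11/8 (multiplicity 1), λ = 3/2 (multiplicity 2)


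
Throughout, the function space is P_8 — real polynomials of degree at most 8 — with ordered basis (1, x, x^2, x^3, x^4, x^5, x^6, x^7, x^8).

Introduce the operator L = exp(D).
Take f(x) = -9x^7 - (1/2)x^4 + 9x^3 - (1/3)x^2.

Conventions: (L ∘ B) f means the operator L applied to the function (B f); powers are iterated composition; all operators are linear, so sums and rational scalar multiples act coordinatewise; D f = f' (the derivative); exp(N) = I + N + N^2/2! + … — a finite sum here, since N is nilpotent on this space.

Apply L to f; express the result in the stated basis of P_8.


order-1 term: -63x^6 - 2x^3 + 27x^2 - (2/3)x
order-2 term: -189x^5 - 3x^2 + 27x - 1/3
order-3 term: -315x^4 - 2x + 9
order-4 term: -315x^3 - 1/2
order-5 term: -189x^2
order-6 term: -63x
order-7 term: -9
the series for exp(D) f terminates at order 7
exp(D) f = -9x^7 - 63x^6 - 189x^5 - (631/2)x^4 - 308x^3 - (496/3)x^2 - (116/3)x - 5/6

the image equals g(x) = -9x^7 - 63x^6 - 189x^5 - (631/2)x^4 - 308x^3 - (496/3)x^2 - (116/3)x - 5/6
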